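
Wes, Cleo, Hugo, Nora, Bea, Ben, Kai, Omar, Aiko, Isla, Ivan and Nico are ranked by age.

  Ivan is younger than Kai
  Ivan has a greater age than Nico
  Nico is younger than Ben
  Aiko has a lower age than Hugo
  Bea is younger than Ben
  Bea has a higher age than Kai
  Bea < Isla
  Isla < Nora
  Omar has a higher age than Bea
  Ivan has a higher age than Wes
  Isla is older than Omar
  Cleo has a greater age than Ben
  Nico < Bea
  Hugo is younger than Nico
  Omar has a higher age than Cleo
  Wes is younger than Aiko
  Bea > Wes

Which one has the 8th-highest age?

Chaining the given pairs: Wes < Aiko < Hugo < Nico < Ivan < Kai < Bea < Ben < Cleo < Omar < Isla < Nora.
Counting 8 from the largest end gives Ivan.

Ivan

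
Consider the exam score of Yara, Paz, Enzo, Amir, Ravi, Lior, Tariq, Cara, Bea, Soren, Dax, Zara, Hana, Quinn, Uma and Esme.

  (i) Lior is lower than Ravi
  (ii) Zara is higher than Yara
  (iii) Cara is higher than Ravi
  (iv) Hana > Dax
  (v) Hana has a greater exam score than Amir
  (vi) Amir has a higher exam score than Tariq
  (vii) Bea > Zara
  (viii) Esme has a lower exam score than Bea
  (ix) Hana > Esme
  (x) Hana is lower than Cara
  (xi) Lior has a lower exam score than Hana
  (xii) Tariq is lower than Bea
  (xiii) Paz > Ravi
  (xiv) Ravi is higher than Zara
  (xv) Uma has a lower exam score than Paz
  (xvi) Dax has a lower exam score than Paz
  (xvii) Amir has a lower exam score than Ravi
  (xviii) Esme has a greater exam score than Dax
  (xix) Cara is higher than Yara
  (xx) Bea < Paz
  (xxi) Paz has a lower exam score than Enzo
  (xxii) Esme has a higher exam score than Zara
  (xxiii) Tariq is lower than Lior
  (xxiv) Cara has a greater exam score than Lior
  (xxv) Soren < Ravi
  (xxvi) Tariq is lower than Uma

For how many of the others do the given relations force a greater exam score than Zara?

Directly above Zara: Esme, Bea, Ravi.
One step further: Paz, Hana, Cara (6 so far).
One step further: Enzo (7 so far).
Nothing else is reachable above Zara; 7 in all.

7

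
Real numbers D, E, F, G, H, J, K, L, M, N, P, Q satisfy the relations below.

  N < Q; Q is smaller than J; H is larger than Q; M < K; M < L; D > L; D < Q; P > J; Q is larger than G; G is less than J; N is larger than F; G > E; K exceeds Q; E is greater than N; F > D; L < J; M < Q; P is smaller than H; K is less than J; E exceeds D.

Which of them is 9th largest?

F

The consecutive relations fix a unique order: M < L < D < F < N < E < G < Q < K < J < P < H.
Counting 9 from the largest end gives F.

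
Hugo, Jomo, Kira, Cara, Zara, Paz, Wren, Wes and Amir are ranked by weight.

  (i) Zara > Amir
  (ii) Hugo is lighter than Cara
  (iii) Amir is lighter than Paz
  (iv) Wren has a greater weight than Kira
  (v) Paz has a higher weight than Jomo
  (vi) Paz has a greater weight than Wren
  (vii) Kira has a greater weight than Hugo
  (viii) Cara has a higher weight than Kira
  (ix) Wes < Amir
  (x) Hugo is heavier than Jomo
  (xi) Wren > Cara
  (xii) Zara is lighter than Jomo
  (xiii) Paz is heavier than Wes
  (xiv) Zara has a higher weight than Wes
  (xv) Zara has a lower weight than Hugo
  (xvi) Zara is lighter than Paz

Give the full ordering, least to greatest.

The consecutive links are each given: Wes < Amir; Amir < Zara; Zara < Jomo; Jomo < Hugo; Hugo < Kira; Kira < Cara; Cara < Wren; Wren < Paz.

Wes < Amir < Zara < Jomo < Hugo < Kira < Cara < Wren < Paz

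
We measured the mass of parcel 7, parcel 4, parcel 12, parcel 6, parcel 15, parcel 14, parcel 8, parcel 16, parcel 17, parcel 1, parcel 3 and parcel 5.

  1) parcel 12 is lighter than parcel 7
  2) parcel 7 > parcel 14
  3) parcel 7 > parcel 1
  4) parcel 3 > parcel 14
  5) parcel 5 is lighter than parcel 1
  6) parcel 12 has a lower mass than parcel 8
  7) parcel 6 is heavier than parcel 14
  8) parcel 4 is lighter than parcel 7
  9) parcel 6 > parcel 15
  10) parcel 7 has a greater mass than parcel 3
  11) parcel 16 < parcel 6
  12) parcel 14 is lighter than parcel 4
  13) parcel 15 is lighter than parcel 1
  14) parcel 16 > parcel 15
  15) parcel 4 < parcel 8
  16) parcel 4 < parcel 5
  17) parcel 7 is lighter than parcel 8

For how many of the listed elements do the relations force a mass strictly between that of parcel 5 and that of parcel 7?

The relations place parcel 5 below parcel 7. An element lies strictly between them when it is forced above parcel 5 and also forced below parcel 7.
Above parcel 5: {parcel 1, parcel 8}. Below parcel 7: {parcel 15, parcel 14, parcel 4, parcel 3, parcel 12, parcel 1}.
Intersection: {parcel 1} — 1.

1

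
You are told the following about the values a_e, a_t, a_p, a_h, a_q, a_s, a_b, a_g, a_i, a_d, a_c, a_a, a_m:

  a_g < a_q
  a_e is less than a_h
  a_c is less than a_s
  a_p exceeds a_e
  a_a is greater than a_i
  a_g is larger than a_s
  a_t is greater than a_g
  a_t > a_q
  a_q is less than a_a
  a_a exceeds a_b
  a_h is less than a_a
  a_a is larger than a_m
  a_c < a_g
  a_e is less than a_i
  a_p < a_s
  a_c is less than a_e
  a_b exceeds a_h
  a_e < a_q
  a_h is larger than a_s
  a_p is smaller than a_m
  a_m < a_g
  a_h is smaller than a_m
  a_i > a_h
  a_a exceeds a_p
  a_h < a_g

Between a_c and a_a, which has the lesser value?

Link the given pairs in sequence: a_c < a_e; a_e < a_p; a_p < a_s; a_s < a_h; a_h < a_m; a_m < a_g; a_g < a_q; a_q < a_a.
Chaining these gives a_c < a_e < a_p < a_s < a_h < a_m < a_g < a_q < a_a.
So a_c < a_a; a_c is the smaller of the two.

a_c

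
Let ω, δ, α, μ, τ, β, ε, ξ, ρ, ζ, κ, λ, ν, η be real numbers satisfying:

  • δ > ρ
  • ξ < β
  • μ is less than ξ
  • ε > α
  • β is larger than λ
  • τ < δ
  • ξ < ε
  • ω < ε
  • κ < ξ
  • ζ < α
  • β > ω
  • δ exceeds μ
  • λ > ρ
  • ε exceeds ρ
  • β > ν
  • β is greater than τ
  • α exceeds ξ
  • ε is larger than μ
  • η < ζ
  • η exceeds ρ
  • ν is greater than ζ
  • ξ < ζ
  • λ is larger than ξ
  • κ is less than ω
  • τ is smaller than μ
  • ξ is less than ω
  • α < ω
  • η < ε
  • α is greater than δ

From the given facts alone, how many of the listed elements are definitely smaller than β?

Directly below β: τ, ξ, λ, ω, ν.
One step further: ρ, κ, μ, ζ, α (10 so far).
One step further: η, δ (12 so far).
No other element is forced below β by the given relations, so the count is 12.

12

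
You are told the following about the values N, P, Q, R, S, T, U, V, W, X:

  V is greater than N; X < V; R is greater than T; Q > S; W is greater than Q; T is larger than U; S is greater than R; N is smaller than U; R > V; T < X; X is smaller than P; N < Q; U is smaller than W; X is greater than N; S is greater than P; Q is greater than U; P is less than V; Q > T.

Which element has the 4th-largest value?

The consecutive relations fix a unique order: N < U < T < X < P < V < R < S < Q < W.
Counting 4 from the largest end gives R.

R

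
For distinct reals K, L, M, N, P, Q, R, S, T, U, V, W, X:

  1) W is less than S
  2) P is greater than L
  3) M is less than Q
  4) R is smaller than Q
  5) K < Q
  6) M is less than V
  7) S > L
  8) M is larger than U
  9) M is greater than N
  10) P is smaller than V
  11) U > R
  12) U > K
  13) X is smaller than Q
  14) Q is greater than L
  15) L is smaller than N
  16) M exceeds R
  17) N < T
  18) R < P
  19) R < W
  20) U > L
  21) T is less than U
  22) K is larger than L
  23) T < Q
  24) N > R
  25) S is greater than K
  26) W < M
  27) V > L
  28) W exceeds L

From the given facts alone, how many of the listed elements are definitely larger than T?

The elements the relations force above T are U, M, V, Q — no chain reaches any other.
That is 4.

4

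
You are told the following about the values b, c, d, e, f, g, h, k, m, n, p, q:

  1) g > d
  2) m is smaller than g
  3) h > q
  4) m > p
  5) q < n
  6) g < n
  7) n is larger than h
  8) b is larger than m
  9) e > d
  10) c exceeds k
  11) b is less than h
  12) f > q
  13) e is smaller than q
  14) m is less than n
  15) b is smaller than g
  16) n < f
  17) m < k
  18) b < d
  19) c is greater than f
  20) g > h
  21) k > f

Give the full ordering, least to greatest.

p < m < b < d < e < q < h < g < n < f < k < c

Nothing is placed below p, so it is least; from there p < m; m < b; b < d; d < e; e < q; q < h; h < g; g < n; n < f; f < k; k < c, each given directly.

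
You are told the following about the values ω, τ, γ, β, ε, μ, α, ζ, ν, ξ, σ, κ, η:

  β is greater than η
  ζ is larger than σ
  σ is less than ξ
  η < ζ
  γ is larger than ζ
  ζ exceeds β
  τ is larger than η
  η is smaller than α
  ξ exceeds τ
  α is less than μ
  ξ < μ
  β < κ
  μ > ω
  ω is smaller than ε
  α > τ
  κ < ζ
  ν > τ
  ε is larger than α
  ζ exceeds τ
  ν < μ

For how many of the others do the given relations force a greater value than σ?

4

From σ the given relations immediately reach ζ, ξ.
From those, γ, μ — 4 in total.
No other element is forced above σ by the given relations, so the count is 4.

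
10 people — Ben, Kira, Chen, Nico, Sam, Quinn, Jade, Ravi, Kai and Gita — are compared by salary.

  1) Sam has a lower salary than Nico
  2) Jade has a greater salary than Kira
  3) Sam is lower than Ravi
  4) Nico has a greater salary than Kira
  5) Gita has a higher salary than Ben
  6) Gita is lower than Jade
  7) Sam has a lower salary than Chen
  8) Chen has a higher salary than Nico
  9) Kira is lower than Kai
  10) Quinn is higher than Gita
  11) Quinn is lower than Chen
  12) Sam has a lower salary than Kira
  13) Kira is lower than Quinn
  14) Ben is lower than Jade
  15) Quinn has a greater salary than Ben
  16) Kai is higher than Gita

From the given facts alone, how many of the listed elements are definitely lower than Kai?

4

From Kai the given relations immediately reach Gita, Kira.
From those, Ben, Sam — 4 in total.
Nothing else is reachable below Kai; 4 in all.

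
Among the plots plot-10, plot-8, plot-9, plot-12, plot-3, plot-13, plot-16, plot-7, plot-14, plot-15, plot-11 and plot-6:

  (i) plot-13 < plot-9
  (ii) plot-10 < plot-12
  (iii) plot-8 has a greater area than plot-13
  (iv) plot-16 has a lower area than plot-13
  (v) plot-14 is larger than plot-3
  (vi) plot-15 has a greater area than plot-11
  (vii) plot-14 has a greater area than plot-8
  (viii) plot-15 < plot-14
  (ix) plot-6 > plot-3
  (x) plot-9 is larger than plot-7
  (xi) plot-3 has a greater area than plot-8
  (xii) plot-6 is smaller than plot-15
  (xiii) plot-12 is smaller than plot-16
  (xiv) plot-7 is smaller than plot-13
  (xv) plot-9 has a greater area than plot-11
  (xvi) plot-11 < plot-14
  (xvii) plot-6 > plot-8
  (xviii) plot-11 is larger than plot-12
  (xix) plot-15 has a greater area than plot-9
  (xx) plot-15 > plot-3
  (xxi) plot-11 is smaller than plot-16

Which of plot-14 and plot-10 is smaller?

plot-10 < plot-12 and plot-12 < plot-11 give plot-10 < plot-11.
Then plot-11 < plot-16 extends the chain to plot-16.
With plot-16 < plot-13: plot-10 < plot-12 < plot-11 < plot-16 < plot-13.
Then plot-13 < plot-8 extends the chain to plot-8.
With plot-8 < plot-6: plot-10 < plot-12 < plot-11 < plot-16 < plot-13 < plot-8 < plot-6.
Then plot-6 < plot-15 extends the chain to plot-15.
With plot-15 < plot-14: plot-10 < plot-12 < plot-11 < plot-16 < plot-13 < plot-8 < plot-6 < plot-15 < plot-14.
So plot-10 < plot-14; plot-10 is the smaller of the two.

plot-10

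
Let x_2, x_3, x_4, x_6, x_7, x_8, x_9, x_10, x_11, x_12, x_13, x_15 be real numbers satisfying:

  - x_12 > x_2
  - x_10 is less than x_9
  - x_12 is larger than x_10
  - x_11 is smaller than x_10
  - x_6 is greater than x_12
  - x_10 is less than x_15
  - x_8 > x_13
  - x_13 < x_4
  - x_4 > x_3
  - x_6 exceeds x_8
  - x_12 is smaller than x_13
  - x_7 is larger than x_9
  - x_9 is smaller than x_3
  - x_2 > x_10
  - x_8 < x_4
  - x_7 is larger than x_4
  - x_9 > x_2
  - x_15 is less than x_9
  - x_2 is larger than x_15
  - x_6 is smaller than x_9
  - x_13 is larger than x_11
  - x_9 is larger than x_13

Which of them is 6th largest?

Chaining the given pairs: x_11 < x_10 < x_15 < x_2 < x_12 < x_13 < x_8 < x_6 < x_9 < x_3 < x_4 < x_7.
Counting 6 from the largest end gives x_8.

x_8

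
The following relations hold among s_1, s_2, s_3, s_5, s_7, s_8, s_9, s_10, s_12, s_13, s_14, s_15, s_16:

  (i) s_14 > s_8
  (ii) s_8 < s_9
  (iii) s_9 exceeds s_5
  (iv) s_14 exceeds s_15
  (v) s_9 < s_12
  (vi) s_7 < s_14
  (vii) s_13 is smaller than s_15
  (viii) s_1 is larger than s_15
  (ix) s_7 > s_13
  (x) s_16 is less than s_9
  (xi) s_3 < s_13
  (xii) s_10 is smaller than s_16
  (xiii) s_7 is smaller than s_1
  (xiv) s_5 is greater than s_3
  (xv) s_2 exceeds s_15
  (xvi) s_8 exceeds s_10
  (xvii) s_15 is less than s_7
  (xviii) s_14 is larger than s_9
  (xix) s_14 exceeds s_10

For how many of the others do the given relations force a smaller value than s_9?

The elements the relations force below s_9 are s_10, s_3, s_5, s_8, s_16 — no chain reaches any other.
That is 5.

5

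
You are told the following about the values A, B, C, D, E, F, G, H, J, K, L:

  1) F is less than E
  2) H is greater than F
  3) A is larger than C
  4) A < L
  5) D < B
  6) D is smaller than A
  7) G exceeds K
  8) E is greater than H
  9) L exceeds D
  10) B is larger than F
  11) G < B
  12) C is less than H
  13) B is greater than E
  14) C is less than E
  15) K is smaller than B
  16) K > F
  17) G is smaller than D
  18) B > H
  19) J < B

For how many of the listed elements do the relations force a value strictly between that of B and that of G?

Chaining upward from G reaches: D, A, L.
Chaining downward from B reaches: F, K, C, D, J, H, E.
Strictly between G and B are those in both lists: D — 1 element.

1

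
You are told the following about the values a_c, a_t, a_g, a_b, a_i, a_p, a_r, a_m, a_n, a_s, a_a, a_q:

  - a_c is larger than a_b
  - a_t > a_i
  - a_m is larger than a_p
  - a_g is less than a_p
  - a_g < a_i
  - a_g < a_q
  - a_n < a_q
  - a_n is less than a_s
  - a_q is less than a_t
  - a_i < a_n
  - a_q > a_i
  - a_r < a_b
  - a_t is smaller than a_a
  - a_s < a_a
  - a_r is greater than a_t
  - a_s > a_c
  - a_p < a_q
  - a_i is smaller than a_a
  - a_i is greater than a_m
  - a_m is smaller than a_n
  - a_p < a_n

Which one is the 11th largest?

Chaining the given pairs: a_g < a_p < a_m < a_i < a_n < a_q < a_t < a_r < a_b < a_c < a_s < a_a.
The 11th largest is a_p.

a_p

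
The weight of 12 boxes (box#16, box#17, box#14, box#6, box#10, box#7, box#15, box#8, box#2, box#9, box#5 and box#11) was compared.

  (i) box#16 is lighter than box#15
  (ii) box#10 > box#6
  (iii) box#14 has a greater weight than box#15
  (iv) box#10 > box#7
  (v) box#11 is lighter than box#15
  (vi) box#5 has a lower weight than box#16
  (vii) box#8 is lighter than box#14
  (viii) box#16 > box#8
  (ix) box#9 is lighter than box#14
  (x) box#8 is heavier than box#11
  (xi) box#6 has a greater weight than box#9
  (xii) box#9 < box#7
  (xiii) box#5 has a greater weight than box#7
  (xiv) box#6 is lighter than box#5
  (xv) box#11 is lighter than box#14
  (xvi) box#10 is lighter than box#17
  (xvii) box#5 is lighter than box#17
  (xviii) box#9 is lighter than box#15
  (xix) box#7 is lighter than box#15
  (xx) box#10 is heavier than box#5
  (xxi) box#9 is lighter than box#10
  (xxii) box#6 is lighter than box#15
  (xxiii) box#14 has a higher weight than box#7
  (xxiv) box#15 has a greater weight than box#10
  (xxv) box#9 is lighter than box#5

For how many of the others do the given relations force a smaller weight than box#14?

Directly below box#14: box#9, box#7, box#11, box#8, box#15.
One step further: box#6, box#10, box#16 (8 so far).
One step further: box#5 (9 so far).
Nothing else is reachable below box#14; 9 in all.

9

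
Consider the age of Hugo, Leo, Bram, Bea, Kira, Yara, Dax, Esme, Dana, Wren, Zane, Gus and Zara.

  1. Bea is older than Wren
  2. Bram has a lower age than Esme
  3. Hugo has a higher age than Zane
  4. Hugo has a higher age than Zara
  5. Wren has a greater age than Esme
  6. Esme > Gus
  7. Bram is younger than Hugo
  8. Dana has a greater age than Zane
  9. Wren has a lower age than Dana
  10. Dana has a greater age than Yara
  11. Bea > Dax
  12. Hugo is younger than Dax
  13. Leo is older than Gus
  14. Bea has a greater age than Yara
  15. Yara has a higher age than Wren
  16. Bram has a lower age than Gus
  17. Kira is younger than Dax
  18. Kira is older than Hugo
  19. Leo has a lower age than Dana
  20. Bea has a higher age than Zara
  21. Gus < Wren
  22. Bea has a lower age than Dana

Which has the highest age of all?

Bram is not greatest since Bram < Gus; Zane is not greatest since Zane < Dana; Gus is not greatest since Gus < Leo; Zara is not greatest since Zara < Hugo; Hugo is not greatest since Hugo < Dax; Leo is not greatest since Leo < Dana; Kira is not greatest since Kira < Dax; Esme is not greatest since Esme < Wren; Wren is not greatest since Wren < Dana; Dax is not greatest since Dax < Bea; Yara is not greatest since Yara < Dana; Bea is not greatest since Bea < Dana.
Only Dana has nothing above it, so Dana is the highest age.

Dana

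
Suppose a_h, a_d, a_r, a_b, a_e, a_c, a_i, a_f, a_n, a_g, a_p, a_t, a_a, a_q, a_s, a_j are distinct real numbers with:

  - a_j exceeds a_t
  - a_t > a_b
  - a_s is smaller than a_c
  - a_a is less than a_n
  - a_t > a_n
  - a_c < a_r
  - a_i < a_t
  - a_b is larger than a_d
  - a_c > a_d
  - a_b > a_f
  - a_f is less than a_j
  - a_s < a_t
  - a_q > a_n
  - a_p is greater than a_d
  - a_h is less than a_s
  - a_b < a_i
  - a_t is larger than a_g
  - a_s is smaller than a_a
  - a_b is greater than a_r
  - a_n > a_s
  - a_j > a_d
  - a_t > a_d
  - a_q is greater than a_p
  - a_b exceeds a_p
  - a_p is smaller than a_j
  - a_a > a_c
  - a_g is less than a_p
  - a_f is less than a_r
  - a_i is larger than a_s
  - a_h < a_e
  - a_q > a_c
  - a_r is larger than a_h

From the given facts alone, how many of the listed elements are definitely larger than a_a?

The elements the relations force above a_a are a_n, a_t, a_j, a_q — no chain reaches any other.
That is 4.

4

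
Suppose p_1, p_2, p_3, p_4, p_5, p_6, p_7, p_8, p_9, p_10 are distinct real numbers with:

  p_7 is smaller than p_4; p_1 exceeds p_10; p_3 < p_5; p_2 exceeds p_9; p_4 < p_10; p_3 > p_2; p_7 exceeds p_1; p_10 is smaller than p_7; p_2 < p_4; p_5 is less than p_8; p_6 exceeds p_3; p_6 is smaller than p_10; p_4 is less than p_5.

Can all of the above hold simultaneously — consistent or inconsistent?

inconsistent

We have p_4 < p_10 stated directly, yet also p_10 < p_1 < p_7 < p_4 by chaining the others — so p_10 < p_4. Contradiction.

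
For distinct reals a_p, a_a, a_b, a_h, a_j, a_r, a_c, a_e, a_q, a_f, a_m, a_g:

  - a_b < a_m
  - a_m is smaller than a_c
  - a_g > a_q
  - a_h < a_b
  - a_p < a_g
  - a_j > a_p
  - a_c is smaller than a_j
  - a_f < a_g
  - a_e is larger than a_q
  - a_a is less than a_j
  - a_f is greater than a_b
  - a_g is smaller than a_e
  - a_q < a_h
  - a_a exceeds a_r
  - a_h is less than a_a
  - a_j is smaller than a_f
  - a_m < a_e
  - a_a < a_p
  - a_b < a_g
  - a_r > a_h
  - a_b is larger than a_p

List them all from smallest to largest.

Nothing is placed below a_q, so it is least; from there a_q < a_h; a_h < a_r; a_r < a_a; a_a < a_p; a_p < a_b; a_b < a_m; a_m < a_c; a_c < a_j; a_j < a_f; a_f < a_g; a_g < a_e, each given directly.

a_q < a_h < a_r < a_a < a_p < a_b < a_m < a_c < a_j < a_f < a_g < a_e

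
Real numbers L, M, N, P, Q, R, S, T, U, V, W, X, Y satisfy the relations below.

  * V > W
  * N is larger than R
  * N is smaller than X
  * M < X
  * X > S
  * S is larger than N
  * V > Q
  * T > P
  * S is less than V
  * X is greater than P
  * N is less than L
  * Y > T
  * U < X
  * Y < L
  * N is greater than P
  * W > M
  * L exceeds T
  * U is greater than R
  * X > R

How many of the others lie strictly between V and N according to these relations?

1

Chaining upward from N reaches: S, L, X.
Chaining downward from V reaches: R, P, M, S, W, Q.
Strictly between N and V are those in both lists: S — 1 element.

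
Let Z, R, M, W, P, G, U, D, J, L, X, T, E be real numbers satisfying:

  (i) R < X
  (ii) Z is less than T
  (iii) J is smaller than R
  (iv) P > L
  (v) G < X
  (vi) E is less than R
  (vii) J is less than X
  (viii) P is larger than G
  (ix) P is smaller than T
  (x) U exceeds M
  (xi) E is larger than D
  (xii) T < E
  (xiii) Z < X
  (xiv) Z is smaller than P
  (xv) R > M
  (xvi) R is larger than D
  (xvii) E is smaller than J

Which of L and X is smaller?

L

Chaining the given relations: L < P < T < E < R < X.
So L < X; L is the smaller of the two.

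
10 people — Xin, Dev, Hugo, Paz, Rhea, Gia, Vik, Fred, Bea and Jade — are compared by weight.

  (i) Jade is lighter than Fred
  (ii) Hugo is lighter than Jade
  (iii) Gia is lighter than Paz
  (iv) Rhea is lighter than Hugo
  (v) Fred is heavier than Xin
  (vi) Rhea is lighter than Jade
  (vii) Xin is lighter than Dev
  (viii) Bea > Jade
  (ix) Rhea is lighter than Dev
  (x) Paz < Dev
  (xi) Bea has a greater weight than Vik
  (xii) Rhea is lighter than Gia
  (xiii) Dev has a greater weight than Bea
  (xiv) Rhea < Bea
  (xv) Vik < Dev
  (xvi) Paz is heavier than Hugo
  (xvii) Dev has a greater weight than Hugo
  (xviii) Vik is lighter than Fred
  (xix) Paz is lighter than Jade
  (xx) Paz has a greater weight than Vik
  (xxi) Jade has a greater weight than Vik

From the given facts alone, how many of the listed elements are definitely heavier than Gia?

From Gia the given relations immediately reach Paz.
From those, Jade, Dev — 3 in total.
From those, Bea, Fred — 5 in total.
No other element is forced above Gia by the given relations, so the count is 5.

5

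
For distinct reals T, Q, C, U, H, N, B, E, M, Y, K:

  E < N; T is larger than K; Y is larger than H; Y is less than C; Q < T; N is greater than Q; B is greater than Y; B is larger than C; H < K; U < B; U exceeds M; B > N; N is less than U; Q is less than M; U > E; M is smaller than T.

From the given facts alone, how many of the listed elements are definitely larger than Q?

5

From Q the given relations immediately reach M, T, N.
From those, U, B — 5 in total.
Nothing else is reachable above Q; 5 in all.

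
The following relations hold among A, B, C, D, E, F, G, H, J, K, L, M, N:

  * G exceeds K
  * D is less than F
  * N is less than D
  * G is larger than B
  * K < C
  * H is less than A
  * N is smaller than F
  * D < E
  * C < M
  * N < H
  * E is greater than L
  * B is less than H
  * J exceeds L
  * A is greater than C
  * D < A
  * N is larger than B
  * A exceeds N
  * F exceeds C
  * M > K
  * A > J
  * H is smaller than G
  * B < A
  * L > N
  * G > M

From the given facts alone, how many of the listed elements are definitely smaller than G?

6

Directly below G: B, K, M, H.
One step further: C, N (6 so far).
Nothing else is reachable below G; 6 in all.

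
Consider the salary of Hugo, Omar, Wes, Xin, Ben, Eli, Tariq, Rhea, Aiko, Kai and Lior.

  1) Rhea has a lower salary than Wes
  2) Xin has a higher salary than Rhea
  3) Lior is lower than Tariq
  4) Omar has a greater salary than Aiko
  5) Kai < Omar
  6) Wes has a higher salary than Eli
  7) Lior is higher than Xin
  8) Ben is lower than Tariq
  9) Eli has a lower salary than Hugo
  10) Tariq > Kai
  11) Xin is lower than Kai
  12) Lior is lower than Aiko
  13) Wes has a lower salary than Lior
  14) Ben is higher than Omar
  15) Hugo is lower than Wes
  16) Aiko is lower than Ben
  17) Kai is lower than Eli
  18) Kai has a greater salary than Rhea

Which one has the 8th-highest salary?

Eli

Piecing the relations together gives one ordering: Rhea < Xin < Kai < Eli < Hugo < Wes < Lior < Aiko < Omar < Ben < Tariq.
The 8th largest is Eli.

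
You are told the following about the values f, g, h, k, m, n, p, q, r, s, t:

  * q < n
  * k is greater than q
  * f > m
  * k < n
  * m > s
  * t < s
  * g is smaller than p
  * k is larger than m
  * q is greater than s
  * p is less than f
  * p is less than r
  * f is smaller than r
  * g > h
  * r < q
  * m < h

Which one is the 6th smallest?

p

The consecutive relations fix a unique order: t < s < m < h < g < p < f < r < q < k < n.
Counting 6 from the smallest end gives p.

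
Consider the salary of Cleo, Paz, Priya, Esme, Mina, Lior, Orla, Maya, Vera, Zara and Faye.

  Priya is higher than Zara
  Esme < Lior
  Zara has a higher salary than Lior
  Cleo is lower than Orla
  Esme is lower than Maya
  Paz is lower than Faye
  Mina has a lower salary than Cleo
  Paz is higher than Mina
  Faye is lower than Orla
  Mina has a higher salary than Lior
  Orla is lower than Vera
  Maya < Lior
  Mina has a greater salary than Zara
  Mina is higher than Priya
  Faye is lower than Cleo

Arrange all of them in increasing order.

Esme < Maya < Lior < Zara < Priya < Mina < Paz < Faye < Cleo < Orla < Vera

Each adjacent pair is fixed by a given relation: Esme < Maya; Maya < Lior; Lior < Zara; Zara < Priya; Priya < Mina; Mina < Paz; Paz < Faye; Faye < Cleo; Cleo < Orla; Orla < Vera. Chaining them end to end gives the full order.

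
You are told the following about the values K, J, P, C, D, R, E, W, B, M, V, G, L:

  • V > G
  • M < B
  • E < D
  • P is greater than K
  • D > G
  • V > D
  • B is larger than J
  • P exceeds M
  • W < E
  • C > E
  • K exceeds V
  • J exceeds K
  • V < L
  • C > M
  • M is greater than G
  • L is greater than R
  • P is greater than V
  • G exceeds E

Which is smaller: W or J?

W

Link the given pairs in sequence: W < E; E < G; G < D; D < V; V < K; K < J.
Together: W < E < G < D < V < K < J.
So W < J; W is the smaller of the two.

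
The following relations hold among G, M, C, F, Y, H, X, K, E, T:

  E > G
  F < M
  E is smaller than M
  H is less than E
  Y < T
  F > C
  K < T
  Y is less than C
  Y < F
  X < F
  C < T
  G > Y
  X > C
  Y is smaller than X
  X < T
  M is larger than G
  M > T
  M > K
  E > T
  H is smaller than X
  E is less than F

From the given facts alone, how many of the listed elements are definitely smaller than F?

8

From F the given relations immediately reach Y, C, X, E.
From those, H, G, T — 7 in total.
From those, K — 8 in total.
Nothing else is reachable below F; 8 in all.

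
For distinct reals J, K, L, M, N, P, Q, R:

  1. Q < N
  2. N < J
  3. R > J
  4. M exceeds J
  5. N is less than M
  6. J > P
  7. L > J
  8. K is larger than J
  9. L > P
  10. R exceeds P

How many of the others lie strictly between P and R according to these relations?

1

The relations place P below R. An element lies strictly between them when it is forced above P and also forced below R.
Above P: {J, L, K, M}. Below R: {Q, N, J}.
Intersection: {J} — 1.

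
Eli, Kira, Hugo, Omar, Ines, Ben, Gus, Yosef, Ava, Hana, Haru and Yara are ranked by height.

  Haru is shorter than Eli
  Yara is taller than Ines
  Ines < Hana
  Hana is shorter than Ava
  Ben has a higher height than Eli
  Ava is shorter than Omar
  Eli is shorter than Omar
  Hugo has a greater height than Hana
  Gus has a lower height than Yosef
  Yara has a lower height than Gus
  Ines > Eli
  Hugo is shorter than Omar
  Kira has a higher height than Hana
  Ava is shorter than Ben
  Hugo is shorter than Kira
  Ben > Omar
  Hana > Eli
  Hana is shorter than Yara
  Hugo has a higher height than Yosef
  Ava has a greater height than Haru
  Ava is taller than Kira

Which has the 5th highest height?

Chaining the given pairs: Haru < Eli < Ines < Hana < Yara < Gus < Yosef < Hugo < Kira < Ava < Omar < Ben.
Counting 5 from the largest end gives Hugo.

Hugo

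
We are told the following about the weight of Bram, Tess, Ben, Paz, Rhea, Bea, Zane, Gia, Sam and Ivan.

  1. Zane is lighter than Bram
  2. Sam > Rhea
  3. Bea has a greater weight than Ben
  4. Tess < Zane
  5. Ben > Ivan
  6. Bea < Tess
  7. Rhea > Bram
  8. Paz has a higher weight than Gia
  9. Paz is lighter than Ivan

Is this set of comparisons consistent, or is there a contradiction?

consistent

Every relation is compatible with Gia < Paz < Ivan < Ben < Bea < Tess < Zane < Bram < Rhea < Sam; the set is consistent.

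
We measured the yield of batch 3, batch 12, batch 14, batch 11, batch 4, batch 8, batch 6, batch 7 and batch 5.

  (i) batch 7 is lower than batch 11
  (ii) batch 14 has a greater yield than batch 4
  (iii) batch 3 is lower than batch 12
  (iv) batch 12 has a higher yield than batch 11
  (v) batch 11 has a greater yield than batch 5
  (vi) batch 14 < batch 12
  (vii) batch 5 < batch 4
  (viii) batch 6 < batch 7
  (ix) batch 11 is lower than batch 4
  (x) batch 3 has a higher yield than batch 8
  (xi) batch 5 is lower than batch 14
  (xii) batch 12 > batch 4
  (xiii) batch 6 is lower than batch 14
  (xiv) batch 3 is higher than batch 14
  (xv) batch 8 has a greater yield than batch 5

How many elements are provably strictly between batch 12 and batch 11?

3

Chaining upward from batch 11 reaches: batch 4, batch 14, batch 3.
Chaining downward from batch 12 reaches: batch 5, batch 6, batch 7, batch 8, batch 4, batch 14, batch 3.
Strictly between batch 11 and batch 12 are those in both lists: batch 4, batch 14, batch 3 — 3 elements.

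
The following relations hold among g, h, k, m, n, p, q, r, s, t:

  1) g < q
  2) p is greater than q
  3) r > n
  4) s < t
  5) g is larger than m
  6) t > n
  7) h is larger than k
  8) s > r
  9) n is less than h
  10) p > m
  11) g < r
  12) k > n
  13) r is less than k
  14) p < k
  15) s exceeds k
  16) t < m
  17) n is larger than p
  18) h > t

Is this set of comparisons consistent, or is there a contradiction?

We have t < m stated directly, yet also m < g < q < p < n < r < k < s < t by chaining the others — so m < t. Contradiction.

inconsistent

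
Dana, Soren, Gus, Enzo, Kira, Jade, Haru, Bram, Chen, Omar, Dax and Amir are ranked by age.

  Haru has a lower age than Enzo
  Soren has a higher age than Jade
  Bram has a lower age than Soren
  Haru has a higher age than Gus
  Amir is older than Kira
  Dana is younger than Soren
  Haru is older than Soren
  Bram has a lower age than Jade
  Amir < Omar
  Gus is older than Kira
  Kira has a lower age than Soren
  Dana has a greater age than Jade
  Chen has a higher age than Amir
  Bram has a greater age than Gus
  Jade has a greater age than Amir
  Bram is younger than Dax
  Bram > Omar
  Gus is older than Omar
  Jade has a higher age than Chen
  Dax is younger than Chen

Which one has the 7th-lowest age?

Chaining the given pairs: Kira < Amir < Omar < Gus < Bram < Dax < Chen < Jade < Dana < Soren < Haru < Enzo.
Counting 7 from the smallest end gives Chen.

Chen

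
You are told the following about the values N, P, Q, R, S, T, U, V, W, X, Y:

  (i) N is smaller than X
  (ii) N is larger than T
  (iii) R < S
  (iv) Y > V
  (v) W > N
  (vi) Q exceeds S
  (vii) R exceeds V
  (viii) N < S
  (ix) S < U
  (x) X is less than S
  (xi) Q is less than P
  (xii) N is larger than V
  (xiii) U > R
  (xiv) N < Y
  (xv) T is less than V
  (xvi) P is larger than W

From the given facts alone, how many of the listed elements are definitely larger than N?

7

The elements the relations force above N are Y, X, S, Q, U, W, P — no chain reaches any other.
That is 7.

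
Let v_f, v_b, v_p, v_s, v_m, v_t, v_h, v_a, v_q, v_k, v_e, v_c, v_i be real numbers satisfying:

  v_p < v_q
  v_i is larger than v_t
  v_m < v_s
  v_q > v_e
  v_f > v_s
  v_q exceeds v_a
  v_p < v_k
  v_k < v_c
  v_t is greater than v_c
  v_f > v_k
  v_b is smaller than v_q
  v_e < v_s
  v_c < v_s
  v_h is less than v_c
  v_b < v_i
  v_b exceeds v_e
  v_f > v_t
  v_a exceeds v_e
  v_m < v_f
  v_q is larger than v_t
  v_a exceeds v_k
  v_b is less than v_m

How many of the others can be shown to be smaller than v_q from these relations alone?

8

The elements the relations force below v_q are v_h, v_p, v_e, v_k, v_b, v_c, v_t, v_a — no chain reaches any other.
That is 8.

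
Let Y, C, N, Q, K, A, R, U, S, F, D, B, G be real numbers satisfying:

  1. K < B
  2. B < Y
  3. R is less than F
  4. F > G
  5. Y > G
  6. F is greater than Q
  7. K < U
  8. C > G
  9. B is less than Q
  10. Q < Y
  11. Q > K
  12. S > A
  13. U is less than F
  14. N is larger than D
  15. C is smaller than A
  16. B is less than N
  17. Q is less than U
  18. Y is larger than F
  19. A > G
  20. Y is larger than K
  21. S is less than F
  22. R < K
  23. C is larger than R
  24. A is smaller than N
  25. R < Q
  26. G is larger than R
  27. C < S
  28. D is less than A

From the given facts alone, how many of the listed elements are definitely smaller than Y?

11

Directly below Y: K, G, B, Q, F.
One step further: R, S, U (8 so far).
One step further: C, A (10 so far).
One step further: D (11 so far).
No other element is forced below Y by the given relations, so the count is 11.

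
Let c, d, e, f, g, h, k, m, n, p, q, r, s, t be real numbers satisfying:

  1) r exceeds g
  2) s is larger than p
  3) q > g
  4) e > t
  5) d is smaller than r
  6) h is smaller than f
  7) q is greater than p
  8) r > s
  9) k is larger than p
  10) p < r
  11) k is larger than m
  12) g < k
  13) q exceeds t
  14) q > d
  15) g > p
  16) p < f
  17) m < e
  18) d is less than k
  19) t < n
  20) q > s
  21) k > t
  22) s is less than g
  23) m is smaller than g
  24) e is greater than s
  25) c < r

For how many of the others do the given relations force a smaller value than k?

From k the given relations immediately reach t, d, p, m, g.
From those, s — 6 in total.
Nothing else is reachable below k; 6 in all.

6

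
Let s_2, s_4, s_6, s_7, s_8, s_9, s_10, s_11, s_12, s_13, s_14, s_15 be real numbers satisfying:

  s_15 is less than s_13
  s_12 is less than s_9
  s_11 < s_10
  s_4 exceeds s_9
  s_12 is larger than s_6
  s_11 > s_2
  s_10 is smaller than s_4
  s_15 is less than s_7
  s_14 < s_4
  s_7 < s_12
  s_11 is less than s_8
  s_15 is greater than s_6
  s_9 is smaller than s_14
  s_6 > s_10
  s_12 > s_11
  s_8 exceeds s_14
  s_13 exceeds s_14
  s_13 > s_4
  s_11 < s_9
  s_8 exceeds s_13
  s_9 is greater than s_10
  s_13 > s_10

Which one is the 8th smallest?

s_9

The consecutive relations fix a unique order: s_2 < s_11 < s_10 < s_6 < s_15 < s_7 < s_12 < s_9 < s_14 < s_4 < s_13 < s_8.
Counting 8 from the smallest end gives s_9.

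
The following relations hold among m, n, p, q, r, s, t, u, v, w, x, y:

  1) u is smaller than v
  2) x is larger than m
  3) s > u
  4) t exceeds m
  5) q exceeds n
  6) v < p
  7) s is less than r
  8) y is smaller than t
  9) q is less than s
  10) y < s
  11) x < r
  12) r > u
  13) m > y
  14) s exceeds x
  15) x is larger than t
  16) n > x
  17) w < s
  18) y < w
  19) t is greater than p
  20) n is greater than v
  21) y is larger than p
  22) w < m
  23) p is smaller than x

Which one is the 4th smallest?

y

Piecing the relations together gives one ordering: u < v < p < y < w < m < t < x < n < q < s < r.
Counting 4 from the smallest end gives y.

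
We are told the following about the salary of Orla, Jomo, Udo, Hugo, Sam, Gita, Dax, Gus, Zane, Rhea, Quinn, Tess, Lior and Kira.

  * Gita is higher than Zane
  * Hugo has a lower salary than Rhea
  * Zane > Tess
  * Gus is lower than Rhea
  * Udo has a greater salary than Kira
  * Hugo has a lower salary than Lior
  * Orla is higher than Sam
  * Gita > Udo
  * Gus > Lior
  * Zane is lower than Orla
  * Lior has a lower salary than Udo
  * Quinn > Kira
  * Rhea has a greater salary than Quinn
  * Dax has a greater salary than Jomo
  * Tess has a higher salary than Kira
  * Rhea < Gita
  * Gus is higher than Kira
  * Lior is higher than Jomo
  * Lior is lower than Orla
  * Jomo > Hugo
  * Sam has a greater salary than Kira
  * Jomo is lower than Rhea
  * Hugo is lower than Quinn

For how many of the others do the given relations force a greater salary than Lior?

The elements the relations force above Lior are Gus, Udo, Rhea, Gita, Orla — no chain reaches any other.
That is 5.

5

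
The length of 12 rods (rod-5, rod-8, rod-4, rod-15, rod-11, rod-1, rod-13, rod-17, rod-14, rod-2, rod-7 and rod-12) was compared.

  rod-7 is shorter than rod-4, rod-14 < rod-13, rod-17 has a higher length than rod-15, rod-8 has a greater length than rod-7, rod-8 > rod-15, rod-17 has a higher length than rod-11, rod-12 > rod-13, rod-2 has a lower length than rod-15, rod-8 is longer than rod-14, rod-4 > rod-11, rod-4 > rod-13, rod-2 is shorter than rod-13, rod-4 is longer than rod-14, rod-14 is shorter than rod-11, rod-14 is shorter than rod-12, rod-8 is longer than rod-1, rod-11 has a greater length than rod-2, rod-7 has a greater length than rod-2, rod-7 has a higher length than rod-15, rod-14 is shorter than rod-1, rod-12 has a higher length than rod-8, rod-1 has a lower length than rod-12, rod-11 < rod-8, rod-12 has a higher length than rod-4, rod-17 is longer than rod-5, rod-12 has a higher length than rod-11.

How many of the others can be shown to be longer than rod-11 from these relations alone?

From rod-11 the given relations immediately reach rod-8, rod-4, rod-12, rod-17.
No other element is forced above rod-11 by the given relations, so the count is 4.

4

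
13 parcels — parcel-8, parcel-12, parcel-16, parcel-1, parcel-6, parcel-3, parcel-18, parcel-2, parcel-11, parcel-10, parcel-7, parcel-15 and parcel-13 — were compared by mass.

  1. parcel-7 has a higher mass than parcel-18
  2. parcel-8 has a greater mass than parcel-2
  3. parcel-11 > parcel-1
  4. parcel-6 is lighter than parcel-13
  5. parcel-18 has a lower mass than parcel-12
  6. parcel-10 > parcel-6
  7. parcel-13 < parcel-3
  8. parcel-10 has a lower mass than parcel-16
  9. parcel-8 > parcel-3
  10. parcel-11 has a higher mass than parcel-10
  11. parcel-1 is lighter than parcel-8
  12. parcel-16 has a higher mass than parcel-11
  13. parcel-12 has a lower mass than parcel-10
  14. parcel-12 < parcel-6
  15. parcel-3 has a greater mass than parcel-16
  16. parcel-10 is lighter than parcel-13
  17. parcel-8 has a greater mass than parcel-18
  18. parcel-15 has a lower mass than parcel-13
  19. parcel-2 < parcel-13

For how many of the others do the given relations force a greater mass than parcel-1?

From parcel-1 the given relations immediately reach parcel-11, parcel-8.
From those, parcel-16 — 3 in total.
From those, parcel-3 — 4 in total.
Nothing else is reachable above parcel-1; 4 in all.

4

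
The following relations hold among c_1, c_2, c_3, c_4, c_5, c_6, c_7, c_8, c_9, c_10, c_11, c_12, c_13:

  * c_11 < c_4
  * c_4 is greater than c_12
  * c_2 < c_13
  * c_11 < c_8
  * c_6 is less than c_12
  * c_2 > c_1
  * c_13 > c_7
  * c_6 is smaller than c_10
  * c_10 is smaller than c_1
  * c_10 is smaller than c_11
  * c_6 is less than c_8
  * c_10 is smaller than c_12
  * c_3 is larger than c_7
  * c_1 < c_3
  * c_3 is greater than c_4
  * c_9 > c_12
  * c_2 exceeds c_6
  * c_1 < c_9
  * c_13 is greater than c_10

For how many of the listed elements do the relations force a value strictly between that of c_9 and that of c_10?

2

Chaining upward from c_10 reaches: c_1, c_12, c_11, c_8, c_2, c_4, c_13, c_3.
Chaining downward from c_9 reaches: c_6, c_1, c_12.
Strictly between c_10 and c_9 are those in both lists: c_1, c_12 — 2 elements.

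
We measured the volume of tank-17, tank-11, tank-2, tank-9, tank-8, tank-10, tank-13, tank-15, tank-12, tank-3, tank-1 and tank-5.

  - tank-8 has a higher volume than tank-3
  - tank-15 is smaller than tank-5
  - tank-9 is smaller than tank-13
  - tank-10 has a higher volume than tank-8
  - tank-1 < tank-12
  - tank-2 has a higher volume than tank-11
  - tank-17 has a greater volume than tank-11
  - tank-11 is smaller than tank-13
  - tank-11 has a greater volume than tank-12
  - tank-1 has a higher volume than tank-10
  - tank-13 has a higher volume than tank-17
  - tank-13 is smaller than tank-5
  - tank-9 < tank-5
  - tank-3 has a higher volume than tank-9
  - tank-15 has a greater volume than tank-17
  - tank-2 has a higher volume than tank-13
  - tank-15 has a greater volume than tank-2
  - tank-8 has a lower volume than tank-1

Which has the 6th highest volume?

tank-11

Chaining the given pairs: tank-9 < tank-3 < tank-8 < tank-10 < tank-1 < tank-12 < tank-11 < tank-17 < tank-13 < tank-2 < tank-15 < tank-5.
Counting 6 from the largest end gives tank-11.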